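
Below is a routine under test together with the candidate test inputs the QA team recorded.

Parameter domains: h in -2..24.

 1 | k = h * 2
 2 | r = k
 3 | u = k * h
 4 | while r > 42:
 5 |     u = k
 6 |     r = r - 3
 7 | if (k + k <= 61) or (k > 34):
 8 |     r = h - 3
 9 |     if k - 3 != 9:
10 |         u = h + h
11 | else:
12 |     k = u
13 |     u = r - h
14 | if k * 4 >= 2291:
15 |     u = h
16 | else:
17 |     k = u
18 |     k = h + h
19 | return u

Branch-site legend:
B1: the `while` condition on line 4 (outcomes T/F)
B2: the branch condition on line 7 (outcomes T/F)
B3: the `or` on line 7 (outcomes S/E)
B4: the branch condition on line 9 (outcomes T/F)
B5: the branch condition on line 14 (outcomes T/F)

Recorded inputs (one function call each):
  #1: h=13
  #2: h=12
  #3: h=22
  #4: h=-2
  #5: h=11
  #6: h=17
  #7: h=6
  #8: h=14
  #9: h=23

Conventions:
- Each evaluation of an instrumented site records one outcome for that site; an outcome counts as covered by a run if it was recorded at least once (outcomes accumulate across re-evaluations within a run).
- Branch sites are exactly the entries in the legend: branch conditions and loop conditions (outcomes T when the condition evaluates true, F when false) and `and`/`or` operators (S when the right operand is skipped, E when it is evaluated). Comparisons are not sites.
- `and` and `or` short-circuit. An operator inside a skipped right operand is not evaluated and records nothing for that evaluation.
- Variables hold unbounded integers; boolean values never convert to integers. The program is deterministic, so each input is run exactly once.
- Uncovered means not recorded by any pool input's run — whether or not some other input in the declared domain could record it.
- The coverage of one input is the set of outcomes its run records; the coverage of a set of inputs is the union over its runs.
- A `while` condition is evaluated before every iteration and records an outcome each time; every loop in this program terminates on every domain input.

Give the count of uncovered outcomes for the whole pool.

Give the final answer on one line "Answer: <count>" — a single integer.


run #1 (h=13) runs B1->F, B3->S, B2->T, B4->T, B5->F; records B1=F, B2=T, B3=S, B4=T, B5=F
run #2 (h=12) runs B1->F, B3->S, B2->T, B4->T, B5->F; records B1=F, B2=T, B3=S, B4=T, B5=F
run #3 (h=22) runs B1->T, B1->F, B3->E, B2->T, B4->T, B5->F; records B1=T, B1=F, B2=T, B3=E, B4=T, B5=F
run #4 (h=-2) runs B1->F, B3->S, B2->T, B4->T, B5->F; records B1=F, B2=T, B3=S, B4=T, B5=F
run #5 (h=11) runs B1->F, B3->S, B2->T, B4->T, B5->F; records B1=F, B2=T, B3=S, B4=T, B5=F
run #6 (h=17) runs B1->F, B3->E, B2->F, B5->T; records B1=F, B2=F, B3=E, B5=T
run #7 (h=6) runs B1->F, B3->S, B2->T, B4->F, B5->F; records B1=F, B2=T, B3=S, B4=F, B5=F
run #8 (h=14) runs B1->F, B3->S, B2->T, B4->T, B5->F; records B1=F, B2=T, B3=S, B4=T, B5=F
run #9 (h=23) runs B1->T, B1->T, B1->F, B3->E, B2->T, B4->T, B5->F; records B1=T, B1=F, B2=T, B3=E, B4=T, B5=F
union over the pool: B1=T, B1=F, B2=T, B2=F, B3=S, B3=E, B4=T, B4=F, B5=T, B5=F
uncovered (0 of 10): none
Answer: 0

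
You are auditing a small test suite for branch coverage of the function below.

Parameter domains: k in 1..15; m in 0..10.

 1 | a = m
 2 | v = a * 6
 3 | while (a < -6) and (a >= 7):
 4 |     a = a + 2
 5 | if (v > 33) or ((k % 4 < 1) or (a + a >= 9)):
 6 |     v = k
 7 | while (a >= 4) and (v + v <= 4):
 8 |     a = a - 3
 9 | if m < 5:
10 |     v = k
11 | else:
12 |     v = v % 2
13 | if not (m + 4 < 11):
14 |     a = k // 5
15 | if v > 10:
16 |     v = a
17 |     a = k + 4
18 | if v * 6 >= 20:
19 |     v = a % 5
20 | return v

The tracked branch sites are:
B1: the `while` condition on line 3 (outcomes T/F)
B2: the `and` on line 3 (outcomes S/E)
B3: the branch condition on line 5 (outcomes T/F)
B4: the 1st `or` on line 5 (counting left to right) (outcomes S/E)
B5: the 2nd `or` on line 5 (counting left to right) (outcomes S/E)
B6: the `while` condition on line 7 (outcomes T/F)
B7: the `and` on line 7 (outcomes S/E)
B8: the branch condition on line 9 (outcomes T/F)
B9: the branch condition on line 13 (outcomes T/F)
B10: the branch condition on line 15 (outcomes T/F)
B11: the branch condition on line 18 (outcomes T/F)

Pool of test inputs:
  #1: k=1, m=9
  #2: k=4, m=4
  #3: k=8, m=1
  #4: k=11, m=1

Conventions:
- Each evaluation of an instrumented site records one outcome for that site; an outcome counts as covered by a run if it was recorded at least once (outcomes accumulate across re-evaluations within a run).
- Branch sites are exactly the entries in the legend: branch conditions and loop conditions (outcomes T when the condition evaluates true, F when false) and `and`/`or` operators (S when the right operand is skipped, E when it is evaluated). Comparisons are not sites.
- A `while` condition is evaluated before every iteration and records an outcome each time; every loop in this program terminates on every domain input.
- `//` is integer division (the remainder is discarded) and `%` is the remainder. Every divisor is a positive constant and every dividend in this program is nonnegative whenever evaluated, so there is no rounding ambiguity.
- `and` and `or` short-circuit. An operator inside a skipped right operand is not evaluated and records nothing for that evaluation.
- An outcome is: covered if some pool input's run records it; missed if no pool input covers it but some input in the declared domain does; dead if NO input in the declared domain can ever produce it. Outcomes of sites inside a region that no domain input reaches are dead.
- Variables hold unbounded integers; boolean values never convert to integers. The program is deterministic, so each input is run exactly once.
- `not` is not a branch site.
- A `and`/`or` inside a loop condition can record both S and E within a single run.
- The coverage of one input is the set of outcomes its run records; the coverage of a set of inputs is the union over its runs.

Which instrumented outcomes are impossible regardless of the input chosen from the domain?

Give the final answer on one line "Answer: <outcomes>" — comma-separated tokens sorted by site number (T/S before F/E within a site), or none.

running all 165 domain inputs and tallying outcomes:
  B1=T: never recorded by any domain input -> dead
  B2=E: never recorded by any domain input -> dead
  reachable outcomes have witnesses, e.g. B1=F (e.g. k=1, m=0), B2=S (e.g. k=1, m=0), B3=T (e.g. k=1, m=5), B3=F (e.g. k=1, m=0)

Answer: B1=T, B2=E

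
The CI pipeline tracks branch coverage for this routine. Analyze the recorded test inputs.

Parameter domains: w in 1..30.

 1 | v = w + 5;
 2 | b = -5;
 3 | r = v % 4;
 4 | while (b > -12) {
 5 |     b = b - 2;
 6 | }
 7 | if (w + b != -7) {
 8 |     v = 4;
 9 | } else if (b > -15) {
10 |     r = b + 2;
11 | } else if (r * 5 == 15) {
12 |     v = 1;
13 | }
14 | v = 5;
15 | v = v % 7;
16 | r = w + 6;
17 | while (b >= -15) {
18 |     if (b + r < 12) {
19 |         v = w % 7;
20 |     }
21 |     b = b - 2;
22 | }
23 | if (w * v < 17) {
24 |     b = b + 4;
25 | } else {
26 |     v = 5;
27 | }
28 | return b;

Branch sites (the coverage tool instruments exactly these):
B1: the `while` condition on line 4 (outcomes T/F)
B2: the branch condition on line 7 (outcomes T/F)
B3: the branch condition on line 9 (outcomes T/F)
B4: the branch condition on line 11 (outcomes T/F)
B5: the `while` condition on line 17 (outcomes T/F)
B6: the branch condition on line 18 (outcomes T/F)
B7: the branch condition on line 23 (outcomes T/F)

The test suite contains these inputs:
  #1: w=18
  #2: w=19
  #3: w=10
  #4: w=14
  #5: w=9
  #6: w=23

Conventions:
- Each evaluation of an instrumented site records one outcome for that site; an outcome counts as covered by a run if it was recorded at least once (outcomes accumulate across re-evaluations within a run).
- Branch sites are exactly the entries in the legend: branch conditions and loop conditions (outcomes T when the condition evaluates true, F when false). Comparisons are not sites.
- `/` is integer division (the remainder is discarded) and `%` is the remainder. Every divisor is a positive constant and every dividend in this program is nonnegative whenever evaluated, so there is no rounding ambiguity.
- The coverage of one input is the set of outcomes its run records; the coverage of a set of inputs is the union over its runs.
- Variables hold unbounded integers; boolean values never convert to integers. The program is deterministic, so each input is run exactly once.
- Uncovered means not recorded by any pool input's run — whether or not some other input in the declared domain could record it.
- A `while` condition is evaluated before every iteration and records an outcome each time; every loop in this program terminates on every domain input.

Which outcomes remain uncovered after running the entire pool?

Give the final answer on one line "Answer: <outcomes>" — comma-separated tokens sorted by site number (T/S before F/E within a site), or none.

#1 (w=18) -> covered: B1=T, B1=F, B2=T, B5=T, B5=F, B6=T, B7=F
#2 (w=19) -> covered: B1=T, B1=F, B2=T, B5=T, B5=F, B6=T, B6=F, B7=F
#3 (w=10) -> covered: B1=T, B1=F, B2=T, B5=T, B5=F, B6=T, B7=F
#4 (w=14) -> covered: B1=T, B1=F, B2=T, B5=T, B5=F, B6=T, B7=T
#5 (w=9) -> covered: B1=T, B1=F, B2=T, B5=T, B5=F, B6=T, B7=F
#6 (w=23) -> covered: B1=T, B1=F, B2=T, B5=T, B5=F, B6=F, B7=F
union over the pool: B1=T, B1=F, B2=T, B5=T, B5=F, B6=T, B6=F, B7=T, B7=F
uncovered (5 of 14): B2=F, B3=T, B3=F, B4=T, B4=F

Answer: B2=F, B3=T, B3=F, B4=T, B4=F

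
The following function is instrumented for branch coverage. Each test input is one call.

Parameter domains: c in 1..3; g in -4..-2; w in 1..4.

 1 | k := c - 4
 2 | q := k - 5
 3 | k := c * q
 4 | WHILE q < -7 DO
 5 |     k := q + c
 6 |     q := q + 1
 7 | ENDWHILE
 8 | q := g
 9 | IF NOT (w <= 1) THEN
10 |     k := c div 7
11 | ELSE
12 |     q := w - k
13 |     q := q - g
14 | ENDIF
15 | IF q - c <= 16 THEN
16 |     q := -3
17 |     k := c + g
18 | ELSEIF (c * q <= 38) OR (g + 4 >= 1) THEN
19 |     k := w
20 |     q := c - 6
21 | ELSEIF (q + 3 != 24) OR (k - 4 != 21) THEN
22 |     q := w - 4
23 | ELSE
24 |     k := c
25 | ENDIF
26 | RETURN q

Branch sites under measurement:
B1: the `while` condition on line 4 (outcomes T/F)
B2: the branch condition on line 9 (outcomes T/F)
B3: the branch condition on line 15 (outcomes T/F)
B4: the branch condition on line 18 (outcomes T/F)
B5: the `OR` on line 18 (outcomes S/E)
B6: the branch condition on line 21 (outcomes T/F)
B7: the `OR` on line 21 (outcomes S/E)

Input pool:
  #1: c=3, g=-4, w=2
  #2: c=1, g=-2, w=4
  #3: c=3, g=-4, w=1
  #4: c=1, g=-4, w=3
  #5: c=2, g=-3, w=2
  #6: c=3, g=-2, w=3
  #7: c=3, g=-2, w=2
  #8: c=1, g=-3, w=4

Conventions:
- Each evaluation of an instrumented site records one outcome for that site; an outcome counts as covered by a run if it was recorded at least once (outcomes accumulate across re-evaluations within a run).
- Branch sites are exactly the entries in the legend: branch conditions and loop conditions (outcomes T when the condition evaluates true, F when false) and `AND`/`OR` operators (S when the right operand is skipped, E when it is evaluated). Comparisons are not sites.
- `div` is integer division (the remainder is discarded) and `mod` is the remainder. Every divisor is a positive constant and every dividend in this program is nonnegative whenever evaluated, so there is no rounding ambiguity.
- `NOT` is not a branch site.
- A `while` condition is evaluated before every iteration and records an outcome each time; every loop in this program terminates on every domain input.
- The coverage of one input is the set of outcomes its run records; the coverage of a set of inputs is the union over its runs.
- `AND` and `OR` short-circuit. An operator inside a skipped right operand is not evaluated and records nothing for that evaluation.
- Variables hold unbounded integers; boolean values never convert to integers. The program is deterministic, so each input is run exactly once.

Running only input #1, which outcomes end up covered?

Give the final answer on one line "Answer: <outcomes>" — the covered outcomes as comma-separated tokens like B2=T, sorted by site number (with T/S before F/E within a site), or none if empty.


Tracing the run of input #1 (c=3, g=-4, w=2):
  B1->F, B2->T, B3->T
distinct outcomes covered: B1=F, B2=T, B3=T
Answer: B1=F, B2=T, B3=T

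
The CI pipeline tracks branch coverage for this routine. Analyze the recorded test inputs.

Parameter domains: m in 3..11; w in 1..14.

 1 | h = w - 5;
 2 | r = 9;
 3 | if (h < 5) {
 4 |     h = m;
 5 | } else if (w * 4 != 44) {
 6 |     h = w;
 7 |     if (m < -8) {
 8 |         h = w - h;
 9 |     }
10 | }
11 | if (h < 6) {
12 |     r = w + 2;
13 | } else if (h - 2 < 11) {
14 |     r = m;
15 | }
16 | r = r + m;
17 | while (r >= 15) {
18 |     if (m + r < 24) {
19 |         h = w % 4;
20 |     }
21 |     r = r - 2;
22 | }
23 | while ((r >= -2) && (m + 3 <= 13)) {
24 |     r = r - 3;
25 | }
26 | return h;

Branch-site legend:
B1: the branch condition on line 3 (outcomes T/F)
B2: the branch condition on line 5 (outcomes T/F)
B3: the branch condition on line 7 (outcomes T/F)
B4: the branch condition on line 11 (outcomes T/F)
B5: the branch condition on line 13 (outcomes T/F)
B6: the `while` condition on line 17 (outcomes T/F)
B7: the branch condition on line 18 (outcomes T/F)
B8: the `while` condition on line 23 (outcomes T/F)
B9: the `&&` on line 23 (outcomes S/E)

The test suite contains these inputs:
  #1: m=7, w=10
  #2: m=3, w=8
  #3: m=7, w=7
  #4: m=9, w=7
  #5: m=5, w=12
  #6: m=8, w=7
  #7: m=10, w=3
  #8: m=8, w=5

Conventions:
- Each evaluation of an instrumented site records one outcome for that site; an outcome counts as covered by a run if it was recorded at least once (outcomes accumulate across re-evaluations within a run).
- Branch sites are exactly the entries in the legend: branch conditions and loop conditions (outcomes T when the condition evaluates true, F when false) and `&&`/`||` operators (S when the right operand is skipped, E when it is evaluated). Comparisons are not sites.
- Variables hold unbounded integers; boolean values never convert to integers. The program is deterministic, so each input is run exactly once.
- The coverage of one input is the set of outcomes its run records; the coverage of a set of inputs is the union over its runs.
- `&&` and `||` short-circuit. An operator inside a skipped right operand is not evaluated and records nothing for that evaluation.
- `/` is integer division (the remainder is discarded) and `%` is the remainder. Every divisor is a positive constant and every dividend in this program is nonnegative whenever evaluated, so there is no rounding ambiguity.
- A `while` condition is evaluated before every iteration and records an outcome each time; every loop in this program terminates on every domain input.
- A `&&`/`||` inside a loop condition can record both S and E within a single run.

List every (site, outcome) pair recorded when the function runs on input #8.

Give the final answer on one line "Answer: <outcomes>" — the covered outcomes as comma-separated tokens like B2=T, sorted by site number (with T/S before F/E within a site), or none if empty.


Simulating input #8 (m=8, w=5) step by step:
  B1->T, B4->F, B5->T, B6->T, B7->F, B6->F, B9->E, B8->T, B9->E, B8->T
  B9->E, B8->T, B9->E, B8->T, B9->E, B8->T, B9->E, B8->T, B9->S, B8->F
deduplicating events, the covered set is: B1=T, B4=F, B5=T, B6=T, B6=F, B7=F, B8=T, B8=F, B9=S, B9=E
Answer: B1=T, B4=F, B5=T, B6=T, B6=F, B7=F, B8=T, B8=F, B9=S, B9=E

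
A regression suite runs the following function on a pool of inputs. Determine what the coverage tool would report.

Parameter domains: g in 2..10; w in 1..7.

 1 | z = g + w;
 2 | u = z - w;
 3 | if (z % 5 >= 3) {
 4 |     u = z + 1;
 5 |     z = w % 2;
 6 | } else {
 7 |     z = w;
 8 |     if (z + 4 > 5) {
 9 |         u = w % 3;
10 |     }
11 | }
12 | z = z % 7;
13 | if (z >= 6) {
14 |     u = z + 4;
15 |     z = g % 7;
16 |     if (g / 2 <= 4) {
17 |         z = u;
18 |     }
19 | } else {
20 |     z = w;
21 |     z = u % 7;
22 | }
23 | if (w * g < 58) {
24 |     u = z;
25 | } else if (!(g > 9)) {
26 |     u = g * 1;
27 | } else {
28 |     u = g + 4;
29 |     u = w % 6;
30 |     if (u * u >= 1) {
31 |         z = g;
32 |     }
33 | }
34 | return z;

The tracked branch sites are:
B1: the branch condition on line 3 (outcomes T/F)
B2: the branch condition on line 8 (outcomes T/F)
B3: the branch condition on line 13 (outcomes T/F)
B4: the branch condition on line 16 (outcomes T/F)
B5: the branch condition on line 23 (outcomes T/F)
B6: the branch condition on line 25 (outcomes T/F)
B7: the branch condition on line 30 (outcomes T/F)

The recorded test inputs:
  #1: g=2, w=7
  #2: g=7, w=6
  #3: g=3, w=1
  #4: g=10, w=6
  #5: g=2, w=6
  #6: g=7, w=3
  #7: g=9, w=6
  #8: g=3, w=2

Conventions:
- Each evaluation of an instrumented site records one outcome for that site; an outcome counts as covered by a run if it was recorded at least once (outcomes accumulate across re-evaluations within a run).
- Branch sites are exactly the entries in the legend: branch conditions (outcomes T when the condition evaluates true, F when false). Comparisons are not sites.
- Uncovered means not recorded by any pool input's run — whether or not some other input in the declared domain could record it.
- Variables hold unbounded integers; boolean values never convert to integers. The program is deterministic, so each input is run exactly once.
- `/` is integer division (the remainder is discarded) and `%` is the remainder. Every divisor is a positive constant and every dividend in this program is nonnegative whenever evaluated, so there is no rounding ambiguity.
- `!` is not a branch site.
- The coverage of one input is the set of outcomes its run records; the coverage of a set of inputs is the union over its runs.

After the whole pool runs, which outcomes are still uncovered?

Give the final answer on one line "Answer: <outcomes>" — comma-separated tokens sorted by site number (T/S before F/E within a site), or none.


input #1, g=2, w=7: events B1->T, B3->F, B5->T; outcomes B1=T, B3=F, B5=T
input #2, g=7, w=6: events B1->T, B3->F, B5->T; outcomes B1=T, B3=F, B5=T
input #3, g=3, w=1: events B1->T, B3->F, B5->T; outcomes B1=T, B3=F, B5=T
input #4, g=10, w=6: events B1->F, B2->T, B3->T, B4->F, B5->F, B6->F, B7->F; outcomes B1=F, B2=T, B3=T, B4=F, B5=F, B6=F, B7=F
input #5, g=2, w=6: events B1->T, B3->F, B5->T; outcomes B1=T, B3=F, B5=T
input #6, g=7, w=3: events B1->F, B2->T, B3->F, B5->T; outcomes B1=F, B2=T, B3=F, B5=T
input #7, g=9, w=6: events B1->F, B2->T, B3->T, B4->T, B5->T; outcomes B1=F, B2=T, B3=T, B4=T, B5=T
input #8, g=3, w=2: events B1->F, B2->T, B3->F, B5->T; outcomes B1=F, B2=T, B3=F, B5=T
union over the pool: B1=T, B1=F, B2=T, B3=T, B3=F, B4=T, B4=F, B5=T, B5=F, B6=F, B7=F
uncovered (3 of 14): B2=F, B6=T, B7=T
Answer: B2=F, B6=T, B7=T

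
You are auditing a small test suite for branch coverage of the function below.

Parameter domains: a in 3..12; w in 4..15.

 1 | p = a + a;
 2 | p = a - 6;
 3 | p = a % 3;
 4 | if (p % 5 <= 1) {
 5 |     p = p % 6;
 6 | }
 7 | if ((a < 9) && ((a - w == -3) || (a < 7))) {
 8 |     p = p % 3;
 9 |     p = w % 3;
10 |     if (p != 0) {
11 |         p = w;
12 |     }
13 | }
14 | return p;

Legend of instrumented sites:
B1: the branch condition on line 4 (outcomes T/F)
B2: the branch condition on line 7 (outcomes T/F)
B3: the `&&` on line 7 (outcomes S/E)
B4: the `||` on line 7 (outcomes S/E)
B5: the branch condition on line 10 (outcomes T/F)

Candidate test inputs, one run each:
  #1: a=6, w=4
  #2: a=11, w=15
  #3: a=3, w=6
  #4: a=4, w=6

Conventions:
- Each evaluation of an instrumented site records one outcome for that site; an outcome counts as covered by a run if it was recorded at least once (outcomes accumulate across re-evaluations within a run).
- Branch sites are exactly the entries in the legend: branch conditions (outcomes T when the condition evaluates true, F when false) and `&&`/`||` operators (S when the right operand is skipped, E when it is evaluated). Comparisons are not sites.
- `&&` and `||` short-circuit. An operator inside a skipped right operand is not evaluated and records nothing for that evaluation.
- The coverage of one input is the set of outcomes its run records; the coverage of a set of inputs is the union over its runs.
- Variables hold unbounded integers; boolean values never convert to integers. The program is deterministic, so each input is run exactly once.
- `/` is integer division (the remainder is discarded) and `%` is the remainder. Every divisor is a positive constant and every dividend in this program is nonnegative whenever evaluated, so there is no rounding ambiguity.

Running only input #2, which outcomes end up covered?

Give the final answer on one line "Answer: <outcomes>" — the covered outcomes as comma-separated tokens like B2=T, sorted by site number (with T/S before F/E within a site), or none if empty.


Event log for input #2 (a=11, w=15):
  B1->F, B3->S, B2->F
collecting distinct outcomes: B1=F, B2=F, B3=S
Answer: B1=F, B2=F, B3=S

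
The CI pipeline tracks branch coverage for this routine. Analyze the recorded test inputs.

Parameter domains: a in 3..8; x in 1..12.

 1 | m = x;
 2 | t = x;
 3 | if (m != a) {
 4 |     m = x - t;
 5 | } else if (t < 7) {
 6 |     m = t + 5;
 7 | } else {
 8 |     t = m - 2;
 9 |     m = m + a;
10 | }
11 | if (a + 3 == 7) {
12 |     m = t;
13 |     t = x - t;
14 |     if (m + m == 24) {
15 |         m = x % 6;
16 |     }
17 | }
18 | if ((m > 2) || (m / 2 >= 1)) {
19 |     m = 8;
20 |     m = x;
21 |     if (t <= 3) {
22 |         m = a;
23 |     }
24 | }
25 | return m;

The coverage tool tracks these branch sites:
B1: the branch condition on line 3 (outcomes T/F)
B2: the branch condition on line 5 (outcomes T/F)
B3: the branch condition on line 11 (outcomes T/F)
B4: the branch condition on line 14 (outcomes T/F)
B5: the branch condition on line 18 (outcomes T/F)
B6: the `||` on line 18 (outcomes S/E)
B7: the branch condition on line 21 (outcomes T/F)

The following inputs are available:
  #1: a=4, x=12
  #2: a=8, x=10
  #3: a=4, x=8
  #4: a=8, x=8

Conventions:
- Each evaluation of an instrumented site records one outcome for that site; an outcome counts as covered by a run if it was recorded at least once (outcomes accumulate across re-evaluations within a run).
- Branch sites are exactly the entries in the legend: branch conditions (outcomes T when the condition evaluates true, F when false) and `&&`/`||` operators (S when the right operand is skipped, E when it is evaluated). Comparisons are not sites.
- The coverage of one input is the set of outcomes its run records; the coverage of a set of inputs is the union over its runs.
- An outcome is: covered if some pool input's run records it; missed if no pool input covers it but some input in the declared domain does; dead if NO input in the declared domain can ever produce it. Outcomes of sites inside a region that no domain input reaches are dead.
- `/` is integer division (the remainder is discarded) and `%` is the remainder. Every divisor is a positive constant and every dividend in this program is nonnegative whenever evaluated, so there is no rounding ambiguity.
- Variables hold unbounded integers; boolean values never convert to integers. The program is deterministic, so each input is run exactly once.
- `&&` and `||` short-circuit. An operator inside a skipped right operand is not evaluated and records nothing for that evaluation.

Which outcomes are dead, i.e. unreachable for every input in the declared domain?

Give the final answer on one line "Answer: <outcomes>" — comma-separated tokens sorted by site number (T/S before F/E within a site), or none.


sweeping the full domain (72 inputs) for each outcome:
  reachable outcomes have witnesses, e.g. B1=T (e.g. a=3, x=1), B1=F (e.g. a=3, x=3), B2=T (e.g. a=3, x=3), B2=F (e.g. a=7, x=7)
Answer: none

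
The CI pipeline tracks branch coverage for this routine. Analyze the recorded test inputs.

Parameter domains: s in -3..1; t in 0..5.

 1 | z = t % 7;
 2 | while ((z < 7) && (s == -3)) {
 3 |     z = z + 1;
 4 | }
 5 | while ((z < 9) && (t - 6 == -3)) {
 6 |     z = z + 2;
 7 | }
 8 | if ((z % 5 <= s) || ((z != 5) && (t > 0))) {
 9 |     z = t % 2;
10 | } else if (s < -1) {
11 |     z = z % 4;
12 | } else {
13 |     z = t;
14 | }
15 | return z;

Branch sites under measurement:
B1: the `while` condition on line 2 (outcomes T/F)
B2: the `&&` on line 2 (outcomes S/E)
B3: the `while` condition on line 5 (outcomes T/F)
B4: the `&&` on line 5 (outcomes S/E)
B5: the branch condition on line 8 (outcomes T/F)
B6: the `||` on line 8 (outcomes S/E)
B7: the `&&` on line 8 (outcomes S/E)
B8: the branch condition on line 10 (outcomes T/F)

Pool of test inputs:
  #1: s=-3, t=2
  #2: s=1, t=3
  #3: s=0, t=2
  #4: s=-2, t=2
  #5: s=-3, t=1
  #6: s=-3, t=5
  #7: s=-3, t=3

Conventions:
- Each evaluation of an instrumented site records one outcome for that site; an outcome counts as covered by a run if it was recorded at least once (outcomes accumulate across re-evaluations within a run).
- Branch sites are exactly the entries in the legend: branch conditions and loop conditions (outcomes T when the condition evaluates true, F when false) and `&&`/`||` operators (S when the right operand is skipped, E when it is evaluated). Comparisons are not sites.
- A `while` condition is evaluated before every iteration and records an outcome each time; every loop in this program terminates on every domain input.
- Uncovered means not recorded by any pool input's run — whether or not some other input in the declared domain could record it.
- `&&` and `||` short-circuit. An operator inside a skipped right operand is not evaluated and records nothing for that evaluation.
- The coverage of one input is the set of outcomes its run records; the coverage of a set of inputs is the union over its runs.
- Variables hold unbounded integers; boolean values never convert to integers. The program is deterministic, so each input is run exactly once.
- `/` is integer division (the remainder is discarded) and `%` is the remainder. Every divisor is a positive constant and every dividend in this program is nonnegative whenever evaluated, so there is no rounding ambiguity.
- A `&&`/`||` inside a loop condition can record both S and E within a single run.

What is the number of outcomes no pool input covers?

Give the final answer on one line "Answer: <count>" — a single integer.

run #1 (s=-3, t=2) records B1=T, B1=F, B2=S, B2=E, B3=F, B4=E, B5=T, B6=E, B7=E
run #2 (s=1, t=3) records B1=F, B2=E, B3=T, B3=F, B4=S, B4=E, B5=T, B6=E, B7=E
run #3 (s=0, t=2) records B1=F, B2=E, B3=F, B4=E, B5=T, B6=E, B7=E
run #4 (s=-2, t=2) records B1=F, B2=E, B3=F, B4=E, B5=T, B6=E, B7=E
run #5 (s=-3, t=1) records B1=T, B1=F, B2=S, B2=E, B3=F, B4=E, B5=T, B6=E, B7=E
run #6 (s=-3, t=5) records B1=T, B1=F, B2=S, B2=E, B3=F, B4=E, B5=T, B6=E, B7=E
run #7 (s=-3, t=3) records B1=T, B1=F, B2=S, B2=E, B3=T, B3=F, B4=S, B4=E, B5=T, B6=E, B7=E
union over the pool: B1=T, B1=F, B2=S, B2=E, B3=T, B3=F, B4=S, B4=E, B5=T, B6=E, B7=E
uncovered (5 of 16): B5=F, B6=S, B7=S, B8=T, B8=F

Answer: 5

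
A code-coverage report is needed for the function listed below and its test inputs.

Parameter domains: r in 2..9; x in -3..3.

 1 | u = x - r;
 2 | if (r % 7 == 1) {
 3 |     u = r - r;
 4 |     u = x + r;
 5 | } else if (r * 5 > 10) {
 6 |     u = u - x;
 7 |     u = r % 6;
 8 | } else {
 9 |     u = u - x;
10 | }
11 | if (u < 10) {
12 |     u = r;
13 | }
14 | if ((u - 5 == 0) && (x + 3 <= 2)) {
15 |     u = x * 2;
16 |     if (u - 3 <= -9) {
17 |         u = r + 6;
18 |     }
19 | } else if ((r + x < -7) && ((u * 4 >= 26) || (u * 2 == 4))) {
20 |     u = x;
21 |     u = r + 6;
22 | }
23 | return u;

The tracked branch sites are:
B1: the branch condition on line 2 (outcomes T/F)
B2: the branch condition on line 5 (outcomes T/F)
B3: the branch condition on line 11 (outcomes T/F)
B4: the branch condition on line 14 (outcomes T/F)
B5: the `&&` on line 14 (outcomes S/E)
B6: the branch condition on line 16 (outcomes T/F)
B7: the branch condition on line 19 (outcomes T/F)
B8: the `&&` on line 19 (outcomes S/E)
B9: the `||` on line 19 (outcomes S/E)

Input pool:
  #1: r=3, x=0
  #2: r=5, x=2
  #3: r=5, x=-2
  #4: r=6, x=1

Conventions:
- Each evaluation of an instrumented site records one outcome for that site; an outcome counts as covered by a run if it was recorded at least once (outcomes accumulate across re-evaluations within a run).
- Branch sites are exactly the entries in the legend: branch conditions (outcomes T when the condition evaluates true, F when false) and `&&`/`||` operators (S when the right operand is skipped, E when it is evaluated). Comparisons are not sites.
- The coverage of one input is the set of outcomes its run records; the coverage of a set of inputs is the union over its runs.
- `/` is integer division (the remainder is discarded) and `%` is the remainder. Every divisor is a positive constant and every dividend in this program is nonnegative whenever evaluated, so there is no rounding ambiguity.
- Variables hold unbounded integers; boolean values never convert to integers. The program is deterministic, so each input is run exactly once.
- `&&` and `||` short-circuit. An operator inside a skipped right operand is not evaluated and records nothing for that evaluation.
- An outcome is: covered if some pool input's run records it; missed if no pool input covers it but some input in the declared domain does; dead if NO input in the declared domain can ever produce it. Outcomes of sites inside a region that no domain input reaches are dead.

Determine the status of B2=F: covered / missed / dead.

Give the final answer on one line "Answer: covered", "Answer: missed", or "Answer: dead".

no pool input records B2=F
but domain input (r=2, x=-3) does record it -> reachable, so missed

Answer: missed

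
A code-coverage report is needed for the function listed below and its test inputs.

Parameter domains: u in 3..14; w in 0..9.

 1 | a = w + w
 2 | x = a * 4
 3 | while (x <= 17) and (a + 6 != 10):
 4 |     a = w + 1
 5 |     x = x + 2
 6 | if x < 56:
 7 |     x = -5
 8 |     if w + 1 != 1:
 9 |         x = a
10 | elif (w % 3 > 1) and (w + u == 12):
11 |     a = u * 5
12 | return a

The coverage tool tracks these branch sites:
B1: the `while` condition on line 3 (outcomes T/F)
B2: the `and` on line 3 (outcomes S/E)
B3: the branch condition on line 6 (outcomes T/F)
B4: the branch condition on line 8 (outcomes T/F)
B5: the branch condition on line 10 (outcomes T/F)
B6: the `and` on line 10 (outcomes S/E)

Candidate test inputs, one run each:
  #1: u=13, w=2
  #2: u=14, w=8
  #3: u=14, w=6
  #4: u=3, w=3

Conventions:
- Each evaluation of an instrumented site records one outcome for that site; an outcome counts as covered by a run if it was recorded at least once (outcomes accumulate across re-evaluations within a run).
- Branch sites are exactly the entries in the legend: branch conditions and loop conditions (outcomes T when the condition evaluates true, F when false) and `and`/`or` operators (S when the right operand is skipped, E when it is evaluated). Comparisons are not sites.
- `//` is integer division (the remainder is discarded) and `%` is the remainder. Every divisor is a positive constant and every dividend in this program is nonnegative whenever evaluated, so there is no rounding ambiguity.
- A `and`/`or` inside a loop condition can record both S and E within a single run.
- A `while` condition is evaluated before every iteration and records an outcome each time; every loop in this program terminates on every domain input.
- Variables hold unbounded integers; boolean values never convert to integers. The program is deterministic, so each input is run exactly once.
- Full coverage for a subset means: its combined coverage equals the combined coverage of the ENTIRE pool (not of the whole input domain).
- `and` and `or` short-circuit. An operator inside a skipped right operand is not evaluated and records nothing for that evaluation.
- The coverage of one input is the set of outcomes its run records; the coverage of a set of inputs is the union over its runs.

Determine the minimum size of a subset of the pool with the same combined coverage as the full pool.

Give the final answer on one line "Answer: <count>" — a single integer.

run #1 (u=13, w=2) runs B2->E, B1->F, B3->T, B4->T; records B1=F, B2=E, B3=T, B4=T
run #2 (u=14, w=8) runs B2->S, B1->F, B3->F, B6->E, B5->F; records B1=F, B2=S, B3=F, B5=F, B6=E
run #3 (u=14, w=6) runs B2->S, B1->F, B3->T, B4->T; records B1=F, B2=S, B3=T, B4=T
run #4 (u=3, w=3) runs B2->S, B1->F, B3->T, B4->T; records B1=F, B2=S, B3=T, B4=T
the full pool covers 8 outcomes: B1=F, B2=S, B2=E, B3=T, B3=F, B4=T, B5=F, B6=E
checked all size-1 subsets: none covers 8 outcomes (max 5/8)
the canonical winner is {1, 2}: size 2, full 8-outcome coverage, earliest index list among size-2 covers

Answer: 2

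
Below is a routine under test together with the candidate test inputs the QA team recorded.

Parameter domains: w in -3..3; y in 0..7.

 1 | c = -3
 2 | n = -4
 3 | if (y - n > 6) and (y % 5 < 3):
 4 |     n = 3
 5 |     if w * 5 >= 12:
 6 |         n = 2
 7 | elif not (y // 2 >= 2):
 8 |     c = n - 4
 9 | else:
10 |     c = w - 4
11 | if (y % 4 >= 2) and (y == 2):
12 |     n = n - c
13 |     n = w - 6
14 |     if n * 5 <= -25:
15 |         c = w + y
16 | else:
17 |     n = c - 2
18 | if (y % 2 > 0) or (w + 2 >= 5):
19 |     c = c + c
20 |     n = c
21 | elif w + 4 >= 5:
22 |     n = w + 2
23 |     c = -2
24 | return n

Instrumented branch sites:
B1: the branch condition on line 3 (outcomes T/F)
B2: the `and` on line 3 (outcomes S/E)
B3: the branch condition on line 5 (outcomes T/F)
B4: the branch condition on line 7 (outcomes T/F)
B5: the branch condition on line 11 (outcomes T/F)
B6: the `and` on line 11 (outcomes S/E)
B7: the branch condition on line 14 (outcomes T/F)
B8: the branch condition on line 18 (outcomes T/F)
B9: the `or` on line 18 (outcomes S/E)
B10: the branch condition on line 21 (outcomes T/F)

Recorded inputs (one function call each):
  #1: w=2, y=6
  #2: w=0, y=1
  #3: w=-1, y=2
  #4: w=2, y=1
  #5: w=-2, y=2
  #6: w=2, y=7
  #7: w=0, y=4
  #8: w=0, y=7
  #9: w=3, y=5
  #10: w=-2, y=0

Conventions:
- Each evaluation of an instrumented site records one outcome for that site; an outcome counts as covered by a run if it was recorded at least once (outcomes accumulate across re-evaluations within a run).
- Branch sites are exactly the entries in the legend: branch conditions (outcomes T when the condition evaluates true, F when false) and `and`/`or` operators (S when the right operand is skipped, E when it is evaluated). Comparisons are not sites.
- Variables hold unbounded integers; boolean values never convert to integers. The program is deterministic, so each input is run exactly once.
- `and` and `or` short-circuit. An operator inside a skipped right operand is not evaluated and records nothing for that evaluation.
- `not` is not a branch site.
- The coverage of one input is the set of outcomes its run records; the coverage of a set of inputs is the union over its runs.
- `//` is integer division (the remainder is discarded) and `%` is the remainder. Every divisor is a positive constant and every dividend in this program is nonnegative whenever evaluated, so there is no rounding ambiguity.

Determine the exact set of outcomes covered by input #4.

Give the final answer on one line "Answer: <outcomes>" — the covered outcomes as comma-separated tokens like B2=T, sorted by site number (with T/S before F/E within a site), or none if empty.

Running input #4 (w=2, y=1), event by event:
  B2->S, B1->F, B4->T, B6->S, B5->F, B9->S, B8->T
distinct outcomes covered: B1=F, B2=S, B4=T, B5=F, B6=S, B8=T, B9=S

Answer: B1=F, B2=S, B4=T, B5=F, B6=S, B8=T, B9=S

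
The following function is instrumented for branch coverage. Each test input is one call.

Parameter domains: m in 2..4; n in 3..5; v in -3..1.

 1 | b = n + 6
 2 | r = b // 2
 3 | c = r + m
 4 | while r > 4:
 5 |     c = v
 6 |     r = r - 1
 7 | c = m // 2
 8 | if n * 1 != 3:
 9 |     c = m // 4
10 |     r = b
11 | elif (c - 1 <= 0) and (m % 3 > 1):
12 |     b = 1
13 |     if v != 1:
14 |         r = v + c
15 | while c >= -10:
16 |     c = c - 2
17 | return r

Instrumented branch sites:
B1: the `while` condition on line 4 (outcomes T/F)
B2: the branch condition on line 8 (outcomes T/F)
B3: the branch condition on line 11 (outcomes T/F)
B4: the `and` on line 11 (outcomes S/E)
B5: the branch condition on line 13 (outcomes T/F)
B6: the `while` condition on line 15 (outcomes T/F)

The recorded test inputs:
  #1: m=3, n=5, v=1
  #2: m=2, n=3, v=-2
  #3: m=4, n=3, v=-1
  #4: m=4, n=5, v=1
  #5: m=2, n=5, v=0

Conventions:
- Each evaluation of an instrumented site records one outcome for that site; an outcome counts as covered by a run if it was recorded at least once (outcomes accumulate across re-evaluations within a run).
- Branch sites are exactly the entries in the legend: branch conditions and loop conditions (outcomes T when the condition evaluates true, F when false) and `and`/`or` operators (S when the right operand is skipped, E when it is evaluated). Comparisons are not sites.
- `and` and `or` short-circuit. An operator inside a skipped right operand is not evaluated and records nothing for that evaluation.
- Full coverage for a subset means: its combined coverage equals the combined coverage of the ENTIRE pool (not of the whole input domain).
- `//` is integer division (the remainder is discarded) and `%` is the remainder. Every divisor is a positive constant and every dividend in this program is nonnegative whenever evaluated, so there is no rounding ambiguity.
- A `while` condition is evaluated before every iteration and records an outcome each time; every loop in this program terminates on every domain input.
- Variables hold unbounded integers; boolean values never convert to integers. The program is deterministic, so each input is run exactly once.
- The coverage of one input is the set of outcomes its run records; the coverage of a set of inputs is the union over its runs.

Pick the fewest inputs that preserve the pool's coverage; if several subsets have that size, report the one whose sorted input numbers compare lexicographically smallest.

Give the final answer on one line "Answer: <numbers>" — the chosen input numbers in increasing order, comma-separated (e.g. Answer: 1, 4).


test 1 (m=3, n=5, v=1) hits B1=T, B1=F, B2=T, B6=T, B6=F
test 2 (m=2, n=3, v=-2) hits B1=F, B2=F, B3=T, B4=E, B5=T, B6=T, B6=F
test 3 (m=4, n=3, v=-1) hits B1=F, B2=F, B3=F, B4=S, B6=T, B6=F
test 4 (m=4, n=5, v=1) hits B1=T, B1=F, B2=T, B6=T, B6=F
test 5 (m=2, n=5, v=0) hits B1=T, B1=F, B2=T, B6=T, B6=F
union over all inputs: B1=T, B1=F, B2=T, B2=F, B3=T, B3=F, B4=S, B4=E, B5=T, B6=T, B6=F (11 outcomes)
no size-1 subset reaches all 11 outcomes (best union: 7/11)
no size-2 subset reaches all 11 outcomes (best union: 9/11)
inputs {1, 2, 3} (size 3) cover everything; no size-3 subset with a lexicographically smaller index list covers all 11
Answer: 1, 2, 3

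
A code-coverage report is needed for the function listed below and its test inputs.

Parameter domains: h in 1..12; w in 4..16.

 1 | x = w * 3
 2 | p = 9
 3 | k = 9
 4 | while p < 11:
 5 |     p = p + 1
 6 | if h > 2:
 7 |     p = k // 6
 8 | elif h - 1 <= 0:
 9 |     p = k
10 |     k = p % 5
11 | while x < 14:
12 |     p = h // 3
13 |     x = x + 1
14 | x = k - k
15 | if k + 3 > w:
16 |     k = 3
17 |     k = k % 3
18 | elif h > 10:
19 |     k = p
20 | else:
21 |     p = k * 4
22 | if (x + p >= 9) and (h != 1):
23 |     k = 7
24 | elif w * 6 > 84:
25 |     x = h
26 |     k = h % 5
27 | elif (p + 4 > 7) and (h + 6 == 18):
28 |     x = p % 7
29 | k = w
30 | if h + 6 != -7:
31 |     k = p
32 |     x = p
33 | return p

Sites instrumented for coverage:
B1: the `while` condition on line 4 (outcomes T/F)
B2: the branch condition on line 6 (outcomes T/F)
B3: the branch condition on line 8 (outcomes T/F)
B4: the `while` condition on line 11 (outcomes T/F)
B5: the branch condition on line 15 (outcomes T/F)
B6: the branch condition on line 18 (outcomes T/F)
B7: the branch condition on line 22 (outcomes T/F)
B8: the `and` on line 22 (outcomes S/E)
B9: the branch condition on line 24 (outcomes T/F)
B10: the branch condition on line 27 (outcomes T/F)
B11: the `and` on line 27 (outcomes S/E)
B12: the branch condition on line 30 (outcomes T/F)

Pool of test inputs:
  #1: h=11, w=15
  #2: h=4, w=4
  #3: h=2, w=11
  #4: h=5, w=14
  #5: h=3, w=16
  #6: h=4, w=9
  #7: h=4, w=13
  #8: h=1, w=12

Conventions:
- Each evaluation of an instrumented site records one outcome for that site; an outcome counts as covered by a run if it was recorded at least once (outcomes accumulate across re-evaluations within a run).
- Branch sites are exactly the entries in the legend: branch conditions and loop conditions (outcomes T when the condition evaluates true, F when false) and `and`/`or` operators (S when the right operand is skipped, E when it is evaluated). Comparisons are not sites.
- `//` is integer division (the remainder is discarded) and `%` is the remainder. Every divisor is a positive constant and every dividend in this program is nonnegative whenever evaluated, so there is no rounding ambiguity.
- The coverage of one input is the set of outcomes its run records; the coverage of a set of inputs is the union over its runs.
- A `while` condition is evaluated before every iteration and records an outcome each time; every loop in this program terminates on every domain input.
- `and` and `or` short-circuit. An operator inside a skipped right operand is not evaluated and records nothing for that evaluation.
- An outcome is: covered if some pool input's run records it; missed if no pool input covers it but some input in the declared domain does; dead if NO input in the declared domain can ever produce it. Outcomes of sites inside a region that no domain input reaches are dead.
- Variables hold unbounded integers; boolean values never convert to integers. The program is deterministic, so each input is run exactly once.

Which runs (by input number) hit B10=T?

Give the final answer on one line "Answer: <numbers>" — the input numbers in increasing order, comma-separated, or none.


input #1 (h=11, w=15): does not produce B10=T
input #2 (h=4, w=4): does not produce B10=T
input #3 (h=2, w=11): does not produce B10=T
input #4 (h=5, w=14): does not produce B10=T
input #5 (h=3, w=16): does not produce B10=T
input #6 (h=4, w=9): does not produce B10=T
input #7 (h=4, w=13): does not produce B10=T
input #8 (h=1, w=12): does not produce B10=T
Answer: none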